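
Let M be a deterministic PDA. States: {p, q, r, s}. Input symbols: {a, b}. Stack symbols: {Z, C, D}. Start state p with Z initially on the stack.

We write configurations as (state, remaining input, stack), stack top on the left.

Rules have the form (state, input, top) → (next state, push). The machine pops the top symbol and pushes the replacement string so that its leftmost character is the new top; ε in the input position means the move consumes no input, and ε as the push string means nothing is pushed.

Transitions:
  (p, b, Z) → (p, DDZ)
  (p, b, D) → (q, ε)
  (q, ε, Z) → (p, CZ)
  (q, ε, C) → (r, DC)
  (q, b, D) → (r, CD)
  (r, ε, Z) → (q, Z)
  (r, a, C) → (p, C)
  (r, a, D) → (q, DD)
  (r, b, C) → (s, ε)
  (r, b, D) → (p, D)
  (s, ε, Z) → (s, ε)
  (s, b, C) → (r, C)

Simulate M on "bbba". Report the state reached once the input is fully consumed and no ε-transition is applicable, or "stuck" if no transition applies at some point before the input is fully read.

(p, bbba, Z)
  read b, top Z: go to p, push DDZ → (p, bba, DDZ)
  read b, top D: go to q, push ε → (q, ba, DZ)
  read b, top D: go to r, push CD → (r, a, CDZ)
  read a, top C: go to p, push C → (p, ε, CDZ)
All input consumed; M is in state p.

p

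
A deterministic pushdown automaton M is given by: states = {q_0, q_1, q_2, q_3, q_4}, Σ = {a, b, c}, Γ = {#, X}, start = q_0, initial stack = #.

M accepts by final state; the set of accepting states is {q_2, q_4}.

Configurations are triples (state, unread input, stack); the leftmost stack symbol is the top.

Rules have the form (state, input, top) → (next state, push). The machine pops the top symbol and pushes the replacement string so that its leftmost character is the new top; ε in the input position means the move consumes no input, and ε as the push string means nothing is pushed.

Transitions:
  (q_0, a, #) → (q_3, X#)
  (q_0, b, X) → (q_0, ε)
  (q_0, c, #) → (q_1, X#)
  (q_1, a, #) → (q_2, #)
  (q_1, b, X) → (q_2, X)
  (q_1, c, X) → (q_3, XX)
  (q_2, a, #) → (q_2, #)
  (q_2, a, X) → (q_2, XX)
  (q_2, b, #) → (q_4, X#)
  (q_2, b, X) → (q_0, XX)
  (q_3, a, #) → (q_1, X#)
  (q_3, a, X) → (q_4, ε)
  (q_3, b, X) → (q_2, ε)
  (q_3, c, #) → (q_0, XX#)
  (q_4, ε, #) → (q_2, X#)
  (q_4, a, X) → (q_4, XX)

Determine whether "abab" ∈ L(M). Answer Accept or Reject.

Accept

(q_0, abab, #) ⊢ (q_3, bab, X#) ⊢ (q_2, ab, #) ⊢ (q_2, b, #) ⊢ (q_4, ε, X#)
All input consumed; state q_4 ∈ F.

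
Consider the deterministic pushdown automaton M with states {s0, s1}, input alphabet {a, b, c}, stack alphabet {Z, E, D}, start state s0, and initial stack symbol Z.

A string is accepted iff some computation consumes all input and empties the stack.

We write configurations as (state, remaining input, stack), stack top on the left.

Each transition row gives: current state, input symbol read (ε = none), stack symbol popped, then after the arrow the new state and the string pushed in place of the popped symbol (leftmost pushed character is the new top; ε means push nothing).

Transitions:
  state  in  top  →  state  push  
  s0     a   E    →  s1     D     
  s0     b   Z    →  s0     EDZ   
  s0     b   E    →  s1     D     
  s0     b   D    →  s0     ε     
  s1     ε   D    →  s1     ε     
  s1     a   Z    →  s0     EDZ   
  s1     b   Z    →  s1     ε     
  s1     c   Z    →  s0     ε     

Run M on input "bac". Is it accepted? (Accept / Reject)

(s0, bac, Z)
  read b, top Z: go to s0, push EDZ → (s0, ac, EDZ)
  read a, top E: go to s1, push D → (s1, c, DDZ)
  ε-move, top D: go to s1, push ε → (s1, c, DZ)
  ε-move, top D: go to s1, push ε → (s1, c, Z)
  read c, top Z: go to s0, push ε → (s0, ε, ε)
All input consumed and the stack is empty.

Accept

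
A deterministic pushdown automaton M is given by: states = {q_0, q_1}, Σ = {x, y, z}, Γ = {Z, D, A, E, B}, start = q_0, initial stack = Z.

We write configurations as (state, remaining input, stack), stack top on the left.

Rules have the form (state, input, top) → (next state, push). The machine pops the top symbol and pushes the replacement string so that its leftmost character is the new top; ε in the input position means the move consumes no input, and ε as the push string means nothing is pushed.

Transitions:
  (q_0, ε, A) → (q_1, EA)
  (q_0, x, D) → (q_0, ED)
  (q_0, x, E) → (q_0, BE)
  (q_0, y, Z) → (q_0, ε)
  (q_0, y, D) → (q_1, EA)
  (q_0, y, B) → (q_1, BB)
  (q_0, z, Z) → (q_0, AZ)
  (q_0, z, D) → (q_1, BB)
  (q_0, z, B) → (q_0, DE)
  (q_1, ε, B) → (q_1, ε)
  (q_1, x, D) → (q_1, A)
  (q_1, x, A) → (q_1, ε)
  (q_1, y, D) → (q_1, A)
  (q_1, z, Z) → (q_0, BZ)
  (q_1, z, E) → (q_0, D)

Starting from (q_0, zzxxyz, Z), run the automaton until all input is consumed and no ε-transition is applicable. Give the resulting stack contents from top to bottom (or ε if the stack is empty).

(q_0, zzxxyz, Z)
  read z, top Z: go to q_0, push AZ → (q_0, zxxyz, AZ)
  ε-move, top A: go to q_1, push EA → (q_1, zxxyz, EAZ)
  read z, top E: go to q_0, push D → (q_0, xxyz, DAZ)
  read x, top D: go to q_0, push ED → (q_0, xyz, EDAZ)
  read x, top E: go to q_0, push BE → (q_0, yz, BEDAZ)
  read y, top B: go to q_1, push BB → (q_1, z, BBEDAZ)
  ε-move, top B: go to q_1, push ε → (q_1, z, BEDAZ)
  ε-move, top B: go to q_1, push ε → (q_1, z, EDAZ)
  read z, top E: go to q_0, push D → (q_0, ε, DDAZ)
All input consumed in state q_0 with stack DDAZ.

DDAZ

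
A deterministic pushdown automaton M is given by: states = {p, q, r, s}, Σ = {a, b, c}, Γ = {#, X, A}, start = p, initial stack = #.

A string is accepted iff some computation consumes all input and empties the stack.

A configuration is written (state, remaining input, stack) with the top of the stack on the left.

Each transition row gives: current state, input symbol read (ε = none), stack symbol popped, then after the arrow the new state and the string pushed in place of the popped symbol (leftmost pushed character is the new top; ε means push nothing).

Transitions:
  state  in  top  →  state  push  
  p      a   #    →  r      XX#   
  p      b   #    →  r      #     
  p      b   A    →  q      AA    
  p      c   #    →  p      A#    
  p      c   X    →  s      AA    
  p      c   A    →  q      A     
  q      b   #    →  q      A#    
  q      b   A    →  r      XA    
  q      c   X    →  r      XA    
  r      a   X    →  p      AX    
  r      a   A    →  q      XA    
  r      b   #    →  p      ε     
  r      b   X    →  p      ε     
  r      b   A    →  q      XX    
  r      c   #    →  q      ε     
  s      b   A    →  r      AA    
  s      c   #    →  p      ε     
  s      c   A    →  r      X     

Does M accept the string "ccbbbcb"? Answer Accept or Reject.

(p, ccbbbcb, #)
  read c, top #: go to p, push A# → (p, cbbbcb, A#)
  read c, top A: go to q, push A → (q, bbbcb, A#)
  read b, top A: go to r, push XA → (r, bbcb, XA#)
  read b, top X: go to p, push ε → (p, bcb, A#)
  read b, top A: go to q, push AA → (q, cb, AA#)
No transition applies at (q, cb, AA#); input not fully consumed.

Reject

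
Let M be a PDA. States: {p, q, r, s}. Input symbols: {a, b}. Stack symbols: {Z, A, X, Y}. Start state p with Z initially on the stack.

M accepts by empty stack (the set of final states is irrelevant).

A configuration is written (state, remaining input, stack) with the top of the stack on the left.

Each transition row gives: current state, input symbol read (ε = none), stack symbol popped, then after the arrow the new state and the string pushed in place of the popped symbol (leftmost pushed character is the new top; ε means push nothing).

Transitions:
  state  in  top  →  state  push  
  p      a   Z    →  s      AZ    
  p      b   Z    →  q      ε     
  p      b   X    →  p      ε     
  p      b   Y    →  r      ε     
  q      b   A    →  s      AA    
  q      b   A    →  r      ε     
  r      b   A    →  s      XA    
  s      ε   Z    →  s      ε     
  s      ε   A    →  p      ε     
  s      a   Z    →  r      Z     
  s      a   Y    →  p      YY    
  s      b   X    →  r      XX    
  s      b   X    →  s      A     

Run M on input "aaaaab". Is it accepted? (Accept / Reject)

One accepting computation: (p, aaaaab, Z) ⊢ (s, aaaab, AZ) ⊢ (p, aaaab, Z) ⊢ (s, aaab, AZ) ⊢ (p, aaab, Z) ⊢ (s, aab, AZ) ⊢ (p, aab, Z) ⊢ (s, ab, AZ) ⊢ (p, ab, Z) ⊢ (s, b, AZ) ⊢ (p, b, Z) ⊢ (q, ε, ε)
All input consumed and the stack is empty.

Accept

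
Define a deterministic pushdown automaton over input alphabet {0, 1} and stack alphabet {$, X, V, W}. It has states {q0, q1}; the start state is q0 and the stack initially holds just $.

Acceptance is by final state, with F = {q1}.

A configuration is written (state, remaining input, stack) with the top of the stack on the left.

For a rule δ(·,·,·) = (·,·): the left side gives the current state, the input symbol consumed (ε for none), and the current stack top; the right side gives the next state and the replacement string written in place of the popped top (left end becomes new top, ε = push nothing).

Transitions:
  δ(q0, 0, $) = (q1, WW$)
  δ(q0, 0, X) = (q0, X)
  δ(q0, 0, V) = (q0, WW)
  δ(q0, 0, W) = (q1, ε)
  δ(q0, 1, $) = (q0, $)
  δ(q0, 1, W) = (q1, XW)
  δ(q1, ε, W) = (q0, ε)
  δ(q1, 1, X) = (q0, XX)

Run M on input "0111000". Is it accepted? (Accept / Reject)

Reject

(q0, 0111000, $) ⊢ (q1, 111000, WW$) ⊢ (q0, 111000, W$) ⊢ (q1, 11000, XW$) ⊢ (q0, 1000, XXW$)
No transition applies at (q0, 1000, XXW$); input not fully consumed.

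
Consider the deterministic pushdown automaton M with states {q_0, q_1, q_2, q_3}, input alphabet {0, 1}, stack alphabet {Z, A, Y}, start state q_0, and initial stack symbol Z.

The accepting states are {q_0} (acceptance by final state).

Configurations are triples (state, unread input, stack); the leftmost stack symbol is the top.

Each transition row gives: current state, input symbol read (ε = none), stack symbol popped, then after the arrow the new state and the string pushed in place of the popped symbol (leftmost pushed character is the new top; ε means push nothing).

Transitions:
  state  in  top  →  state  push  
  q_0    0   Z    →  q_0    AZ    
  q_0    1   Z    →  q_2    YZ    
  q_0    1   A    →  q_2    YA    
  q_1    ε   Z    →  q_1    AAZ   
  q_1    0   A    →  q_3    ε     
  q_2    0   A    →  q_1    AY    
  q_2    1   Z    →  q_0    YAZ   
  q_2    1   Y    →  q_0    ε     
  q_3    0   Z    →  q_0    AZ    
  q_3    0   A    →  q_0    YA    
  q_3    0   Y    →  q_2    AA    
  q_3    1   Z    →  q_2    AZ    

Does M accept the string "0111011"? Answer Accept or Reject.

Reject

(q_0, 0111011, Z) ⊢ (q_0, 111011, AZ) ⊢ (q_2, 11011, YAZ) ⊢ (q_0, 1011, AZ) ⊢ (q_2, 011, YAZ)
No transition applies at (q_2, 011, YAZ); input not fully consumed.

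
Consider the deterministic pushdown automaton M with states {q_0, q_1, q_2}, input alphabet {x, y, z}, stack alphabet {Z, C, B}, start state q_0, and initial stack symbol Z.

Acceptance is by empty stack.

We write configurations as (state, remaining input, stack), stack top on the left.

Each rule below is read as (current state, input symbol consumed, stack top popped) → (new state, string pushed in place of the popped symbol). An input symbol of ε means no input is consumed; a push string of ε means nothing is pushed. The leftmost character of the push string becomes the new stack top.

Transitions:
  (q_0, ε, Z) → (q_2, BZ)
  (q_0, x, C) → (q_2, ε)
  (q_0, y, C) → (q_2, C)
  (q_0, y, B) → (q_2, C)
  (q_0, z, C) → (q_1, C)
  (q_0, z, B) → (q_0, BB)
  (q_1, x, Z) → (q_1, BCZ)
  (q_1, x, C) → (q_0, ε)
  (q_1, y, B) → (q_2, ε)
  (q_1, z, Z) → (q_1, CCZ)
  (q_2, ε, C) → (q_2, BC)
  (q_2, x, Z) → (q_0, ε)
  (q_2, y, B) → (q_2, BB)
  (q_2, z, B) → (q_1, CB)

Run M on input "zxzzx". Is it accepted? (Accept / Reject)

Reject

(q_0, zxzzx, Z)
  ε-move, top Z: go to q_2, push BZ → (q_2, zxzzx, BZ)
  read z, top B: go to q_1, push CB → (q_1, xzzx, CBZ)
  read x, top C: go to q_0, push ε → (q_0, zzx, BZ)
  read z, top B: go to q_0, push BB → (q_0, zx, BBZ)
  read z, top B: go to q_0, push BB → (q_0, x, BBBZ)
No transition applies at (q_0, x, BBBZ); input not fully consumed.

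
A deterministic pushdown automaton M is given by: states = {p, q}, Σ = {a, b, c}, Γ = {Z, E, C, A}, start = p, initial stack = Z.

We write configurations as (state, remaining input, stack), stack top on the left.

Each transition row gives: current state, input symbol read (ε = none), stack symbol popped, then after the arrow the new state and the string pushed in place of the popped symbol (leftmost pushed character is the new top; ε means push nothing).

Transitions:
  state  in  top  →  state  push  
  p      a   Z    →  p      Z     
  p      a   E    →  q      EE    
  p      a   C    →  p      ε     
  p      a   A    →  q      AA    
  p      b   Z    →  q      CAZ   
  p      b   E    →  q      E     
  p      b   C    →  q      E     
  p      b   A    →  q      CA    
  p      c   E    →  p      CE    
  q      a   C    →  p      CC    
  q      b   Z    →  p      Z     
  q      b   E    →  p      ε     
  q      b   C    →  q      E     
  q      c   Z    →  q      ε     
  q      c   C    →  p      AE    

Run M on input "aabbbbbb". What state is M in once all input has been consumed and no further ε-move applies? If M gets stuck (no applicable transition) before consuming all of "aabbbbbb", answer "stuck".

p

(p, aabbbbbb, Z)
  read a, top Z: go to p, push Z → (p, abbbbbb, Z)
  read a, top Z: go to p, push Z → (p, bbbbbb, Z)
  read b, top Z: go to q, push CAZ → (q, bbbbb, CAZ)
  read b, top C: go to q, push E → (q, bbbb, EAZ)
  read b, top E: go to p, push ε → (p, bbb, AZ)
  read b, top A: go to q, push CA → (q, bb, CAZ)
  read b, top C: go to q, push E → (q, b, EAZ)
  read b, top E: go to p, push ε → (p, ε, AZ)
All input consumed; M is in state p.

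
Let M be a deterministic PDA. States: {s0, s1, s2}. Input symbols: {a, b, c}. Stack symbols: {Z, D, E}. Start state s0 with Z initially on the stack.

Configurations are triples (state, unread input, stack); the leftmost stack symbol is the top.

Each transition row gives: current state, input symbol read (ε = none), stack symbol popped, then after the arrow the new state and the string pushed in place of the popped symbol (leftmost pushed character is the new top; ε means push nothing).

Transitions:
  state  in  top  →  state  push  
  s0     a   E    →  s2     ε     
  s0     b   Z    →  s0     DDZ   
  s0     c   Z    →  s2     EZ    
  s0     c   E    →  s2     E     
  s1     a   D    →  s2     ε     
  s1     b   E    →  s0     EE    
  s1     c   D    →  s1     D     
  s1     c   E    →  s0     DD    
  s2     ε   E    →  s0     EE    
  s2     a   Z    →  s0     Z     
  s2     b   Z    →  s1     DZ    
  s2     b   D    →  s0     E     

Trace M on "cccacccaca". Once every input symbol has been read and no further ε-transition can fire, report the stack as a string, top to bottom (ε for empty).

(s0, cccacccaca, Z) ⊢ (s2, ccacccaca, EZ) ⊢ (s0, ccacccaca, EEZ) ⊢ (s2, cacccaca, EEZ) ⊢ (s0, cacccaca, EEEZ) ⊢ (s2, acccaca, EEEZ) ⊢ (s0, acccaca, EEEEZ) ⊢ (s2, cccaca, EEEZ) ⊢ (s0, cccaca, EEEEZ) ⊢ (s2, ccaca, EEEEZ) ⊢ (s0, ccaca, EEEEEZ) ⊢ (s2, caca, EEEEEZ) ⊢ (s0, caca, EEEEEEZ) ⊢ (s2, aca, EEEEEEZ) ⊢ (s0, aca, EEEEEEEZ) ⊢ (s2, ca, EEEEEEZ) ⊢ (s0, ca, EEEEEEEZ) ⊢ (s2, a, EEEEEEEZ) ⊢ (s0, a, EEEEEEEEZ) ⊢ (s2, ε, EEEEEEEZ) ⊢ (s0, ε, EEEEEEEEZ)
All input consumed in state s0 with stack EEEEEEEEZ.

EEEEEEEEZ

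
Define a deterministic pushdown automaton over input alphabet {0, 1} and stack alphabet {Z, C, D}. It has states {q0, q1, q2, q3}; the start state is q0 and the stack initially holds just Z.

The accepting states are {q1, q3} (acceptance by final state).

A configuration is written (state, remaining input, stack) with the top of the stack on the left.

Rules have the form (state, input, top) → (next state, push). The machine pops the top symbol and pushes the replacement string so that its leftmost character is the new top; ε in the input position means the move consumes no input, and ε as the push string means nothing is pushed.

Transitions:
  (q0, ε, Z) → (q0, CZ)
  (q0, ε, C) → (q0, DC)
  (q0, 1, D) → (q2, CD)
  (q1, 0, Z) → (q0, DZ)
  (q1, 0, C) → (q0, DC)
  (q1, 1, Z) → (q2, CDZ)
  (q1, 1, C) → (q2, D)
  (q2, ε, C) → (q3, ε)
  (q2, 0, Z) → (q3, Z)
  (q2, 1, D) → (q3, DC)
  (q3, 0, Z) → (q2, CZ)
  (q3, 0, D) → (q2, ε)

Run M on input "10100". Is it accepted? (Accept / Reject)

(q0, 10100, Z) ⊢ (q0, 10100, CZ) ⊢ (q0, 10100, DCZ) ⊢ (q2, 0100, CDCZ) ⊢ (q3, 0100, DCZ) ⊢ (q2, 100, CZ) ⊢ (q3, 100, Z)
No transition applies at (q3, 100, Z); input not fully consumed.

Reject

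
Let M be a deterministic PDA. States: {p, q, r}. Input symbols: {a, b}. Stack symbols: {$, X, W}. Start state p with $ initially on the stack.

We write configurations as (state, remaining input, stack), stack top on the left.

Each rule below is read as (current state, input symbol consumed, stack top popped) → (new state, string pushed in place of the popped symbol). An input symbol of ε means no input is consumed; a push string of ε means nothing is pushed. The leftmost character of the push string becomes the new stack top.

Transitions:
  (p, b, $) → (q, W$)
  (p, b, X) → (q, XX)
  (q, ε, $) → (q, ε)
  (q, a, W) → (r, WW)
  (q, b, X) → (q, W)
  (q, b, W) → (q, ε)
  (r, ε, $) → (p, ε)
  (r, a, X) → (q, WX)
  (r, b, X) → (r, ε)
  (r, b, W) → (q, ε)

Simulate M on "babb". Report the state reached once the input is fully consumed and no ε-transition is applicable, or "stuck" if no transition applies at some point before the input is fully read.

q

(p, babb, $) ⊢ (q, abb, W$) ⊢ (r, bb, WW$) ⊢ (q, b, W$) ⊢ (q, ε, $) ⊢ (q, ε, ε)
All input consumed; M is in state q.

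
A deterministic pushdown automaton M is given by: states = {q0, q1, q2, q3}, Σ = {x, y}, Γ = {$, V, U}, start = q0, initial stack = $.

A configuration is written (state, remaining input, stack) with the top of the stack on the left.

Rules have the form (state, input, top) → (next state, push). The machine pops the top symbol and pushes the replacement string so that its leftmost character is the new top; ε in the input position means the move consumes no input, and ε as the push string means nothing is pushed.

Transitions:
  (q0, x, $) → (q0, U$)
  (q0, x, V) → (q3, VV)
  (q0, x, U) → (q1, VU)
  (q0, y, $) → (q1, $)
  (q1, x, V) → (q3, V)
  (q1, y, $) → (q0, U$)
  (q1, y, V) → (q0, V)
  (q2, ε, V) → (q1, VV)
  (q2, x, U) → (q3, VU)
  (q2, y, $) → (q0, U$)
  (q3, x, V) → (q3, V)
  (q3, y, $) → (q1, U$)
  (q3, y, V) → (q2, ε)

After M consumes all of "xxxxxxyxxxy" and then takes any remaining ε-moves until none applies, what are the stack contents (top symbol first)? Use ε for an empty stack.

(q0, xxxxxxyxxxy, $)
  read x, top $: go to q0, push U$ → (q0, xxxxxyxxxy, U$)
  read x, top U: go to q1, push VU → (q1, xxxxyxxxy, VU$)
  read x, top V: go to q3, push V → (q3, xxxyxxxy, VU$)
  read x, top V: go to q3, push V → (q3, xxyxxxy, VU$)
  read x, top V: go to q3, push V → (q3, xyxxxy, VU$)
  read x, top V: go to q3, push V → (q3, yxxxy, VU$)
  read y, top V: go to q2, push ε → (q2, xxxy, U$)
  read x, top U: go to q3, push VU → (q3, xxy, VU$)
  read x, top V: go to q3, push V → (q3, xy, VU$)
  read x, top V: go to q3, push V → (q3, y, VU$)
  read y, top V: go to q2, push ε → (q2, ε, U$)
All input consumed in state q2 with stack U$.

U$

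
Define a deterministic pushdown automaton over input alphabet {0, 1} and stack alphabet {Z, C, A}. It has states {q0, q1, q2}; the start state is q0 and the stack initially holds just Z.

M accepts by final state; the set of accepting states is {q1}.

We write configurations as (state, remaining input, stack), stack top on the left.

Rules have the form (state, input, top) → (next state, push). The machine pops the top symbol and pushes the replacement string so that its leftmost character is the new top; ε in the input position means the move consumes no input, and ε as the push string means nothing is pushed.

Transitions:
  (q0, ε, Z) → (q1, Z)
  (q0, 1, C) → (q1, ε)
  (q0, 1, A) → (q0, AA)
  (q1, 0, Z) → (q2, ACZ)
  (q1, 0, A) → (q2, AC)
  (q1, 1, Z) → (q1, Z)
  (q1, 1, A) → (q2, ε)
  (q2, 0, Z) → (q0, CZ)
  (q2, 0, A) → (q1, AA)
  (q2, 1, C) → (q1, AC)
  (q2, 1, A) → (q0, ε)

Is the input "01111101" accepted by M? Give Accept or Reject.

(q0, 01111101, Z) ⊢ (q1, 01111101, Z) ⊢ (q2, 1111101, ACZ) ⊢ (q0, 111101, CZ) ⊢ (q1, 11101, Z) ⊢ (q1, 1101, Z) ⊢ (q1, 101, Z) ⊢ (q1, 01, Z) ⊢ (q2, 1, ACZ) ⊢ (q0, ε, CZ)
All input consumed; state q0 ∉ F and no further ε-move applies.

Reject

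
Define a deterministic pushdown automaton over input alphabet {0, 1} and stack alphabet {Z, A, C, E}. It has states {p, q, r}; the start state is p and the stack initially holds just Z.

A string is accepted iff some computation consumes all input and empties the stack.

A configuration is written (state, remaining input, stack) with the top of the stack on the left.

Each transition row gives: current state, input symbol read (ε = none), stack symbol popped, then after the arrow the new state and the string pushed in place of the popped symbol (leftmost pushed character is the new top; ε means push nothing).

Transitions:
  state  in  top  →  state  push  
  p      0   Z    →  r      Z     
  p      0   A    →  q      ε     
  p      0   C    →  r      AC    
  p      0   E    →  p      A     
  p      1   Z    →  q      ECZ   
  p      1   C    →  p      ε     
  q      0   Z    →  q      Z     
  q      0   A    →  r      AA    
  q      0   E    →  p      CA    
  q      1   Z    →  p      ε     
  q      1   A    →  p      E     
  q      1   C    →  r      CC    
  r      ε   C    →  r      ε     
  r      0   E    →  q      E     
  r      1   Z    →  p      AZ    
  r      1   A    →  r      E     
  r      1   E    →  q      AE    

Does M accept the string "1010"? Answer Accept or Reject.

Reject

(p, 1010, Z)
  read 1, top Z: go to q, push ECZ → (q, 010, ECZ)
  read 0, top E: go to p, push CA → (p, 10, CACZ)
  read 1, top C: go to p, push ε → (p, 0, ACZ)
  read 0, top A: go to q, push ε → (q, ε, CZ)
All input consumed; stack is CZ, not empty, and no further ε-move applies.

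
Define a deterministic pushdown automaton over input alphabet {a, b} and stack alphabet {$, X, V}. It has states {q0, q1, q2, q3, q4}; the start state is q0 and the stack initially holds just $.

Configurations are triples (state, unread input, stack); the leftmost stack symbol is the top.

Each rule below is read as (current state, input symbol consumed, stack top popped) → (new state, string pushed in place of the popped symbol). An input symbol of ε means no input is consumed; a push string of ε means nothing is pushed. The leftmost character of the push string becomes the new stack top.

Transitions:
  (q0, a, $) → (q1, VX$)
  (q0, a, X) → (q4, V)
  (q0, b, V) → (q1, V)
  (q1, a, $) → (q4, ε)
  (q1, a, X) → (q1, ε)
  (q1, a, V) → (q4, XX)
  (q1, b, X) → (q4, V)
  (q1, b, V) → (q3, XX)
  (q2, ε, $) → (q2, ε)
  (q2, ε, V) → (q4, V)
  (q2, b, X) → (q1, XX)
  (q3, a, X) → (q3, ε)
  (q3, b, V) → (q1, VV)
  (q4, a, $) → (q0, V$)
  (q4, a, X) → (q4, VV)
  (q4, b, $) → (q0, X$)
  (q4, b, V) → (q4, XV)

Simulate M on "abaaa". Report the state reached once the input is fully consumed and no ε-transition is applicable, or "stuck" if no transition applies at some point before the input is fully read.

(q0, abaaa, $) ⊢ (q1, baaa, VX$) ⊢ (q3, aaa, XXX$) ⊢ (q3, aa, XX$) ⊢ (q3, a, X$) ⊢ (q3, ε, $)
All input consumed; M is in state q3.

q3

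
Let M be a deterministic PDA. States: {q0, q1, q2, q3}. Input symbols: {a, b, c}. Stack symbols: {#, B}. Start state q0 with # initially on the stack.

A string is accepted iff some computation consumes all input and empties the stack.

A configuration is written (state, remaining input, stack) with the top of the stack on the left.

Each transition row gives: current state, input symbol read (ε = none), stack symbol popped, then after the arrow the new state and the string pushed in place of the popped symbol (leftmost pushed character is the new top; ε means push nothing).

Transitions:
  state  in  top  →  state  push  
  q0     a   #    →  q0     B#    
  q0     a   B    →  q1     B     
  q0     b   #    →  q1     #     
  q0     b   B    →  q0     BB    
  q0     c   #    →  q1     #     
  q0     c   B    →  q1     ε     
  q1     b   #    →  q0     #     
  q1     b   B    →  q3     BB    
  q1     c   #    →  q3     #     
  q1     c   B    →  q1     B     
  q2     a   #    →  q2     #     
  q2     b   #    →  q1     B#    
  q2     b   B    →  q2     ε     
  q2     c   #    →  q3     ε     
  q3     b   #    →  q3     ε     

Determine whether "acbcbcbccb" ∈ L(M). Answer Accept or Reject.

Accept

(q0, acbcbcbccb, #)
  read a, top #: go to q0, push B# → (q0, cbcbcbccb, B#)
  read c, top B: go to q1, push ε → (q1, bcbcbccb, #)
  read b, top #: go to q0, push # → (q0, cbcbccb, #)
  read c, top #: go to q1, push # → (q1, bcbccb, #)
  read b, top #: go to q0, push # → (q0, cbccb, #)
  read c, top #: go to q1, push # → (q1, bccb, #)
  read b, top #: go to q0, push # → (q0, ccb, #)
  read c, top #: go to q1, push # → (q1, cb, #)
  read c, top #: go to q3, push # → (q3, b, #)
  read b, top #: go to q3, push ε → (q3, ε, ε)
All input consumed and the stack is empty.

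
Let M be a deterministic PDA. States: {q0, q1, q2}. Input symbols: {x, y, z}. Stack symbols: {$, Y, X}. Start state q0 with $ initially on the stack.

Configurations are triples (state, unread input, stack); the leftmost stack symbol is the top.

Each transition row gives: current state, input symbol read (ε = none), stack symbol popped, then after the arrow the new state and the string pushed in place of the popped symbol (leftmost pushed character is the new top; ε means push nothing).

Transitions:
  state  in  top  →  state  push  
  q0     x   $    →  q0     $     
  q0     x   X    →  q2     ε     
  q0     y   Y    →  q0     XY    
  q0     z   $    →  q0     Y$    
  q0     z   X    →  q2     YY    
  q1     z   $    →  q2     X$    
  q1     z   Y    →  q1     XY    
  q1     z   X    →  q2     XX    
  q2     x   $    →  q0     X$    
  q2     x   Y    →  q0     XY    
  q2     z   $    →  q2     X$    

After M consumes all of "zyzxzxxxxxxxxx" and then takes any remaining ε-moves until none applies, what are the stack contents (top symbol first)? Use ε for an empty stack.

XYYYYY$

(q0, zyzxzxxxxxxxxx, $)
  read z, top $: go to q0, push Y$ → (q0, yzxzxxxxxxxxx, Y$)
  read y, top Y: go to q0, push XY → (q0, zxzxxxxxxxxx, XY$)
  read z, top X: go to q2, push YY → (q2, xzxxxxxxxxx, YYY$)
  read x, top Y: go to q0, push XY → (q0, zxxxxxxxxx, XYYY$)
  read z, top X: go to q2, push YY → (q2, xxxxxxxxx, YYYYY$)
  read x, top Y: go to q0, push XY → (q0, xxxxxxxx, XYYYYY$)
  read x, top X: go to q2, push ε → (q2, xxxxxxx, YYYYY$)
  read x, top Y: go to q0, push XY → (q0, xxxxxx, XYYYYY$)
  read x, top X: go to q2, push ε → (q2, xxxxx, YYYYY$)
  read x, top Y: go to q0, push XY → (q0, xxxx, XYYYYY$)
  read x, top X: go to q2, push ε → (q2, xxx, YYYYY$)
  read x, top Y: go to q0, push XY → (q0, xx, XYYYYY$)
  read x, top X: go to q2, push ε → (q2, x, YYYYY$)
  read x, top Y: go to q0, push XY → (q0, ε, XYYYYY$)
All input consumed in state q0 with stack XYYYYY$.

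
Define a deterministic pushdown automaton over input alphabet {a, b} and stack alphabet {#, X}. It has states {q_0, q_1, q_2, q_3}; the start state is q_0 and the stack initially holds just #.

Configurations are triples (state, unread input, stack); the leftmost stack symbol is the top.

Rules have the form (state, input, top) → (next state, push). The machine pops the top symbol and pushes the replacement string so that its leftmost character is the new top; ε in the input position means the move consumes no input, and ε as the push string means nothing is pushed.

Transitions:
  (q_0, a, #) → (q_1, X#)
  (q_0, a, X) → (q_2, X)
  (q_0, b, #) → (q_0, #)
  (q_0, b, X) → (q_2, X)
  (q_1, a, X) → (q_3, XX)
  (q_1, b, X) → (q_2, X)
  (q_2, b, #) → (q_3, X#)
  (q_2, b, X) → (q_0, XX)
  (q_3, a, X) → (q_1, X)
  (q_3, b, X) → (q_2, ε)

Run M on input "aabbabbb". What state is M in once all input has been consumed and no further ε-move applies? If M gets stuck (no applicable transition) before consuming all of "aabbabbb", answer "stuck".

q_0

(q_0, aabbabbb, #) ⊢ (q_1, abbabbb, X#) ⊢ (q_3, bbabbb, XX#) ⊢ (q_2, babbb, X#) ⊢ (q_0, abbb, XX#) ⊢ (q_2, bbb, XX#) ⊢ (q_0, bb, XXX#) ⊢ (q_2, b, XXX#) ⊢ (q_0, ε, XXXX#)
All input consumed; M is in state q_0.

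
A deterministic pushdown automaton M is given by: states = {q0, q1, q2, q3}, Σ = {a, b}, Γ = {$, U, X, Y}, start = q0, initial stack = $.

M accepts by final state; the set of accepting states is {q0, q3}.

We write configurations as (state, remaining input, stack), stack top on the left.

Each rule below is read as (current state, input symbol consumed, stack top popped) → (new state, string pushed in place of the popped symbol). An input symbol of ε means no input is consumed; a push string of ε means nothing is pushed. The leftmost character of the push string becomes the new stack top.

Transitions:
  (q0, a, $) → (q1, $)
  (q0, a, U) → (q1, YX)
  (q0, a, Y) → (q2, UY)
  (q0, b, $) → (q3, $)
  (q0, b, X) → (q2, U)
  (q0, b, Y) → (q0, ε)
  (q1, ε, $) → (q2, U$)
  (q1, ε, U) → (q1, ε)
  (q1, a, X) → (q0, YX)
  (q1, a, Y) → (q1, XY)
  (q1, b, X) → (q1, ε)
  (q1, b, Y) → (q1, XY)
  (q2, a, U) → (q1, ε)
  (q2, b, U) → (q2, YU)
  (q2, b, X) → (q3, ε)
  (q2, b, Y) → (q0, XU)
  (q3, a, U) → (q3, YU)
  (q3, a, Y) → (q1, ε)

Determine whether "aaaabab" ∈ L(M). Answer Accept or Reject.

Reject

(q0, aaaabab, $)
  read a, top $: go to q1, push $ → (q1, aaabab, $)
  ε-move, top $: go to q2, push U$ → (q2, aaabab, U$)
  read a, top U: go to q1, push ε → (q1, aabab, $)
  ε-move, top $: go to q2, push U$ → (q2, aabab, U$)
  read a, top U: go to q1, push ε → (q1, abab, $)
  ε-move, top $: go to q2, push U$ → (q2, abab, U$)
  read a, top U: go to q1, push ε → (q1, bab, $)
  ε-move, top $: go to q2, push U$ → (q2, bab, U$)
  read b, top U: go to q2, push YU → (q2, ab, YU$)
No transition applies at (q2, ab, YU$); input not fully consumed.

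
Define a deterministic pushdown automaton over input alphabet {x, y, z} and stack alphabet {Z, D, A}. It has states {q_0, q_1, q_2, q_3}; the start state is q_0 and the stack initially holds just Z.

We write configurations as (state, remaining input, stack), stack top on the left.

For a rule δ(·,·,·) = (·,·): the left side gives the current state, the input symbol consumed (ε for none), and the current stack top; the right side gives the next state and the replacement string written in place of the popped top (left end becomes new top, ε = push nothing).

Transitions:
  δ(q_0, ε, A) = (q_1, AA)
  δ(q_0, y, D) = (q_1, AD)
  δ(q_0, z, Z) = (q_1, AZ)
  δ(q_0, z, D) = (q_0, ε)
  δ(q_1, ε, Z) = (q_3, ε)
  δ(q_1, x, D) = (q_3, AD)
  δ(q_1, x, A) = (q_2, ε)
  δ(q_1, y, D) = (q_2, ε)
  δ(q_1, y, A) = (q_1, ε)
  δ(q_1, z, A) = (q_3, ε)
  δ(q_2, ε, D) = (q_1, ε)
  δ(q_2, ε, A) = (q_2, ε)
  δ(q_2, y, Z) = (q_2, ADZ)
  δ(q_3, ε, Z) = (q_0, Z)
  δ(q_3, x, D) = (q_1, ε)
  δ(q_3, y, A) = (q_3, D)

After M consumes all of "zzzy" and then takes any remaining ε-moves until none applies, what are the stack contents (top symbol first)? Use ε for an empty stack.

ε

(q_0, zzzy, Z)
  read z, top Z: go to q_1, push AZ → (q_1, zzy, AZ)
  read z, top A: go to q_3, push ε → (q_3, zy, Z)
  ε-move, top Z: go to q_0, push Z → (q_0, zy, Z)
  read z, top Z: go to q_1, push AZ → (q_1, y, AZ)
  read y, top A: go to q_1, push ε → (q_1, ε, Z)
  ε-move, top Z: go to q_3, push ε → (q_3, ε, ε)
All input consumed in state q_3 with stack ε.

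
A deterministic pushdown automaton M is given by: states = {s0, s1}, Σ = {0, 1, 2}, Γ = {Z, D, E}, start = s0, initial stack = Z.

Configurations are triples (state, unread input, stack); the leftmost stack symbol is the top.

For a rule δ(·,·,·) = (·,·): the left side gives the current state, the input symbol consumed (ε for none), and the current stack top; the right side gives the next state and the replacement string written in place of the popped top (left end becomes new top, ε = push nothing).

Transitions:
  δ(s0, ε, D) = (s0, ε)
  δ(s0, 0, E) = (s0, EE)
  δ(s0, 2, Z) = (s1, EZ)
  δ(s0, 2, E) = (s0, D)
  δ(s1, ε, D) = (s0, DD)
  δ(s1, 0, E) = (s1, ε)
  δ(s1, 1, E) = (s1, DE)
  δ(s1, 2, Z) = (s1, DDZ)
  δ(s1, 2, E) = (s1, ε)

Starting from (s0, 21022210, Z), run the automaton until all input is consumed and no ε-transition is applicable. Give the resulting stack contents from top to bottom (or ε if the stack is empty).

EEZ

(s0, 21022210, Z) ⊢ (s1, 1022210, EZ) ⊢ (s1, 022210, DEZ) ⊢ (s0, 022210, DDEZ) ⊢ (s0, 022210, DEZ) ⊢ (s0, 022210, EZ) ⊢ (s0, 22210, EEZ) ⊢ (s0, 2210, DEZ) ⊢ (s0, 2210, EZ) ⊢ (s0, 210, DZ) ⊢ (s0, 210, Z) ⊢ (s1, 10, EZ) ⊢ (s1, 0, DEZ) ⊢ (s0, 0, DDEZ) ⊢ (s0, 0, DEZ) ⊢ (s0, 0, EZ) ⊢ (s0, ε, EEZ)
All input consumed in state s0 with stack EEZ.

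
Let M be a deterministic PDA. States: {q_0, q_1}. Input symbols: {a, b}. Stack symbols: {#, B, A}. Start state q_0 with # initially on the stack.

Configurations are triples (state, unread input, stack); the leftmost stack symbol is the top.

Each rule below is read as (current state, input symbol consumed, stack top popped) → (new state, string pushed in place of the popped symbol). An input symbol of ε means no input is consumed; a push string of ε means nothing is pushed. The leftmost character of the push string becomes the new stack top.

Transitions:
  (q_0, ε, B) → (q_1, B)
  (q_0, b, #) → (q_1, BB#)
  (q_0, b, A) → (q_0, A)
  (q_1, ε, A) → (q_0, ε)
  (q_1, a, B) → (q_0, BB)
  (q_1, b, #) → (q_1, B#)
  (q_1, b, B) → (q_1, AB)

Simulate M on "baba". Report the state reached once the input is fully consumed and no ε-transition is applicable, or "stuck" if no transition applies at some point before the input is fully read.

(q_0, baba, #) ⊢ (q_1, aba, BB#) ⊢ (q_0, ba, BBB#) ⊢ (q_1, ba, BBB#) ⊢ (q_1, a, ABBB#) ⊢ (q_0, a, BBB#) ⊢ (q_1, a, BBB#) ⊢ (q_0, ε, BBBB#) ⊢ (q_1, ε, BBBB#)
All input consumed; M is in state q_1.

q_1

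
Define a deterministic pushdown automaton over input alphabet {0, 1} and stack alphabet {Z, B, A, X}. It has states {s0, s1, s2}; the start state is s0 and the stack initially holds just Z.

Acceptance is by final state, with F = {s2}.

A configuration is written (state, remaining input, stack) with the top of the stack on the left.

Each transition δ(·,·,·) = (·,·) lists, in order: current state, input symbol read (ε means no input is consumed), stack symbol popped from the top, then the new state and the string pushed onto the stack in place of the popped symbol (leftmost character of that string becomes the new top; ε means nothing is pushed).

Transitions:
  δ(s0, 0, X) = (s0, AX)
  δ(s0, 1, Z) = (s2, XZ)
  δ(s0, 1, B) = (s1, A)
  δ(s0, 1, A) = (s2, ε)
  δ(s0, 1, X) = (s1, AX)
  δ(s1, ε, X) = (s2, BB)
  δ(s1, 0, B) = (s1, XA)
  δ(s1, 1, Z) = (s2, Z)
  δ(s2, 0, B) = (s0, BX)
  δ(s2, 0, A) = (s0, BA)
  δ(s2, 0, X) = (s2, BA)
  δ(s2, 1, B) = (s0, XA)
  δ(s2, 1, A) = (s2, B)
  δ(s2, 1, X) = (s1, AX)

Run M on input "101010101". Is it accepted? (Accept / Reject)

(s0, 101010101, Z) ⊢ (s2, 01010101, XZ) ⊢ (s2, 1010101, BAZ) ⊢ (s0, 010101, XAAZ) ⊢ (s0, 10101, AXAAZ) ⊢ (s2, 0101, XAAZ) ⊢ (s2, 101, BAAAZ) ⊢ (s0, 01, XAAAAZ) ⊢ (s0, 1, AXAAAAZ) ⊢ (s2, ε, XAAAAZ)
All input consumed; state s2 ∈ F.

Accept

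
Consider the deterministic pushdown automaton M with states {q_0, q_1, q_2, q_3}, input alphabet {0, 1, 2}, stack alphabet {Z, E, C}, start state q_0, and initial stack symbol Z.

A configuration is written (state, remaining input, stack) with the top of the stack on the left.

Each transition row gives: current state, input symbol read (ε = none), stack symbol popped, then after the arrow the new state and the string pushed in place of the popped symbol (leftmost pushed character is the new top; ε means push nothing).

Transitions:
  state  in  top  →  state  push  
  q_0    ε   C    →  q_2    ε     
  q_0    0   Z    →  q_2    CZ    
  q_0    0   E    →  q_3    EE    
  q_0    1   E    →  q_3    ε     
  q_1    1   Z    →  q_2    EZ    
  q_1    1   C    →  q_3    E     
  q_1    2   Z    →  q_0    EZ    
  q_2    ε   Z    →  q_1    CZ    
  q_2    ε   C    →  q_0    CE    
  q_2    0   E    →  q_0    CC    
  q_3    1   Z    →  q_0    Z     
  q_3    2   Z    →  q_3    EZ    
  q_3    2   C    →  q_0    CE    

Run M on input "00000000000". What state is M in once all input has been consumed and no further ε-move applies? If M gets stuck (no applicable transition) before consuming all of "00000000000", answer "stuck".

(q_0, 00000000000, Z)
  read 0, top Z: go to q_2, push CZ → (q_2, 0000000000, CZ)
  ε-move, top C: go to q_0, push CE → (q_0, 0000000000, CEZ)
  ε-move, top C: go to q_2, push ε → (q_2, 0000000000, EZ)
  read 0, top E: go to q_0, push CC → (q_0, 000000000, CCZ)
  ε-move, top C: go to q_2, push ε → (q_2, 000000000, CZ)
  ε-move, top C: go to q_0, push CE → (q_0, 000000000, CEZ)
  ε-move, top C: go to q_2, push ε → (q_2, 000000000, EZ)
  read 0, top E: go to q_0, push CC → (q_0, 00000000, CCZ)
  ε-move, top C: go to q_2, push ε → (q_2, 00000000, CZ)
  ε-move, top C: go to q_0, push CE → (q_0, 00000000, CEZ)
  ε-move, top C: go to q_2, push ε → (q_2, 00000000, EZ)
  read 0, top E: go to q_0, push CC → (q_0, 0000000, CCZ)
  ε-move, top C: go to q_2, push ε → (q_2, 0000000, CZ)
  ε-move, top C: go to q_0, push CE → (q_0, 0000000, CEZ)
  ε-move, top C: go to q_2, push ε → (q_2, 0000000, EZ)
  read 0, top E: go to q_0, push CC → (q_0, 000000, CCZ)
  ε-move, top C: go to q_2, push ε → (q_2, 000000, CZ)
  ε-move, top C: go to q_0, push CE → (q_0, 000000, CEZ)
  ε-move, top C: go to q_2, push ε → (q_2, 000000, EZ)
  read 0, top E: go to q_0, push CC → (q_0, 00000, CCZ)
  ε-move, top C: go to q_2, push ε → (q_2, 00000, CZ)
  ε-move, top C: go to q_0, push CE → (q_0, 00000, CEZ)
  ε-move, top C: go to q_2, push ε → (q_2, 00000, EZ)
  read 0, top E: go to q_0, push CC → (q_0, 0000, CCZ)
  ε-move, top C: go to q_2, push ε → (q_2, 0000, CZ)
  ε-move, top C: go to q_0, push CE → (q_0, 0000, CEZ)
  ε-move, top C: go to q_2, push ε → (q_2, 0000, EZ)
  read 0, top E: go to q_0, push CC → (q_0, 000, CCZ)
  ε-move, top C: go to q_2, push ε → (q_2, 000, CZ)
  ε-move, top C: go to q_0, push CE → (q_0, 000, CEZ)
  ε-move, top C: go to q_2, push ε → (q_2, 000, EZ)
  read 0, top E: go to q_0, push CC → (q_0, 00, CCZ)
  ε-move, top C: go to q_2, push ε → (q_2, 00, CZ)
  ε-move, top C: go to q_0, push CE → (q_0, 00, CEZ)
  ε-move, top C: go to q_2, push ε → (q_2, 00, EZ)
  read 0, top E: go to q_0, push CC → (q_0, 0, CCZ)
  ε-move, top C: go to q_2, push ε → (q_2, 0, CZ)
  ε-move, top C: go to q_0, push CE → (q_0, 0, CEZ)
  ε-move, top C: go to q_2, push ε → (q_2, 0, EZ)
  read 0, top E: go to q_0, push CC → (q_0, ε, CCZ)
  ε-move, top C: go to q_2, push ε → (q_2, ε, CZ)
  ε-move, top C: go to q_0, push CE → (q_0, ε, CEZ)
  ε-move, top C: go to q_2, push ε → (q_2, ε, EZ)
All input consumed; M is in state q_2.

q_2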